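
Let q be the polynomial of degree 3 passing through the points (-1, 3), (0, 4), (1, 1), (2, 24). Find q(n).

q(n) = 5n^3 - 2n^2 - 6n + 4

Write q(n) = an^3 + bn^2 + cn + d. Substituting each data point gives a linear system:
  -a + b - c + d = 3
  d = 4
  a + b + c + d = 1
  8a + 4b + 2c + d = 24
Solving the system yields a = 5, b = -2, c = -6, d = 4.
So q(n) = 5n^3 - 2n^2 - 6n + 4.
Check: q(1) = 1. ✓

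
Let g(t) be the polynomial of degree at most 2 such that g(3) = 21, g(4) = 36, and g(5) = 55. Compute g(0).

Forward differences of the values at t = 3, 4, 5:
  g  : 21  36  55
  Δ  : 15  19
  Δ^2: 4
The second differences are constant, confirming degree 2.
Interpolating (Newton forward form) and evaluating at t = 0 gives g(0) = 0.

0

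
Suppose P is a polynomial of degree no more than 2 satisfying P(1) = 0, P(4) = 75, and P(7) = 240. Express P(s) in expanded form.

P(s) = 5s^2 - 5

Write P(s) = as^2 + bs + c. Substituting each data point gives a linear system:
  a + b + c = 0
  16a + 4b + c = 75
  49a + 7b + c = 240
Solving the system yields a = 5, b = 0, c = -5.
So P(s) = 5s^2 - 5.
Check: P(1) = 0. ✓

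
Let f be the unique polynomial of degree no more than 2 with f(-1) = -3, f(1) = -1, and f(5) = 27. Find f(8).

69

Write f(n) = an^2 + bn + c. Substituting each data point gives a linear system:
  a - b + c = -3
  a + b + c = -1
  25a + 5b + c = 27
Solving the system yields a = 1, b = 1, c = -3.
So f(n) = n² + n - 3.
Then f(8) = 69.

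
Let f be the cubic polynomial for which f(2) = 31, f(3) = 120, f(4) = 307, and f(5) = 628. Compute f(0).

3

Using the Lagrange interpolation formula with nodes 2, 3, 4, 5:
  L_0(x) = (x - 3)(x - 4)(x - 5) / -6
  L_1(x) = (x - 2)(x - 4)(x - 5) / 2
  L_2(x) = (x - 2)(x - 3)(x - 5) / -2
  L_3(x) = (x - 2)(x - 3)(x - 4) / 6
Then f(x) = 31·L_0(x) + 120·L_1(x) + 307·L_2(x) + 628·L_3(x).
Expanding and collecting terms gives f(x) = 6x^3 - 5x^2 + 3.
Evaluating at x = 0: f(0) = 3.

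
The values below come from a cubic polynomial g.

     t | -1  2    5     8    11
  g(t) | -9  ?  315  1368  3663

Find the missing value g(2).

The 4 known points determine the degree-3 polynomial uniquely.
Write g(t) = at^3 + bt^2 + ct + d. Substituting each data point gives a linear system:
  -a + b - c + d = -9
  125a + 25b + 5c + d = 315
  512a + 64b + 8c + d = 1368
  1331a + 121b + 11c + d = 3663
Solving the system yields a = 3, b = -3, c = 3, d = 0.
So g(t) = 3t^3 - 3t^2 + 3t.
Then g(2) = 18.

18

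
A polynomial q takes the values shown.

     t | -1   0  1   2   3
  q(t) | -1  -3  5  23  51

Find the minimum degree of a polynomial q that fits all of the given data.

Forward differences of the values at t = -1, 0, 1, 2, 3:
  q  : -1  -3  5  23  51
  Δ  : -2  8  18  28
  Δ^2: 10  10  10
  Δ^3: 0  0
  Δ^4: 0
The second differences are constant (10) and nonzero, while all higher differences vanish, so the minimal degree is 2.

2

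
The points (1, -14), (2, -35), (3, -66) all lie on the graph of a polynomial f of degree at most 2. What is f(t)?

f(t) = -5t^2 - 6t - 3

Using the Lagrange interpolation formula with nodes 1, 2, 3:
  L_0(t) = (t - 2)(t - 3) / 2
  L_1(t) = (t - 1)(t - 3) / -1
  L_2(t) = (t - 1)(t - 2) / 2
Then f(t) = -14·L_0(t) - 35·L_1(t) - 66·L_2(t).
Expanding and collecting terms gives f(t) = -5t^2 - 6t - 3.
Check: f(2) = -35. ✓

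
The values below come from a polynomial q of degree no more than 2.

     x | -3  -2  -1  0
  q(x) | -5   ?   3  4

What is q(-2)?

0

The 3 known points determine the degree-2 polynomial uniquely.
Write q(x) = ax^2 + bx + c. Substituting each data point gives a linear system:
  9a - 3b + c = -5
  a - b + c = 3
  c = 4
Solving the system yields a = -1, b = 0, c = 4.
So q(x) = -x² + 4.
Then q(-2) = 0.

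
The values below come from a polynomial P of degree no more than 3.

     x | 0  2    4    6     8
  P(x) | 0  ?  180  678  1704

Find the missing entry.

On equispaced nodes a degree-3 polynomial has vanishing fourth forward difference, so
  P(0) - 4·P(2) + 6·P(4) - 4·P(6) + P(8) = 0.
Substituting the known values and solving for P(2):
  -4·P(2) = -72
  P(2) = 18.

18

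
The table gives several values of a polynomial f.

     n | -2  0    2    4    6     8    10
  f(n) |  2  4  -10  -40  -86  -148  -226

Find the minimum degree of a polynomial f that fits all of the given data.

2

Forward differences of the values at n = -2, 0, 2, 4, 6, 8, 10:
  f  : 2  4  -10  -40  -86  -148  -226
  Δ  : 2  -14  -30  -46  -62  -78
  Δ^2: -16  -16  -16  -16  -16
  Δ^3: 0  0  0  0
  Δ^4: 0  0  0
  Δ^5: 0  0
  Δ^6: 0
The second differences are constant (-16) and nonzero, while all higher differences vanish, so the minimal degree is 2.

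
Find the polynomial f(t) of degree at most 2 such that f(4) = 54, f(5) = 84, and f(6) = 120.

f(t) = 3t^2 + 3t - 6

Write f(t) = at^2 + bt + c. Substituting each data point gives a linear system:
  16a + 4b + c = 54
  25a + 5b + c = 84
  36a + 6b + c = 120
Solving the system yields a = 3, b = 3, c = -6.
So f(t) = 3t^2 + 3t - 6.
Check: f(4) = 54. ✓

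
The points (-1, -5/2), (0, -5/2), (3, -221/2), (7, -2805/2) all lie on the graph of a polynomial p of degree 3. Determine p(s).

p(s) = -4s^3 - s^2 + 3s - 5/2

Using the Lagrange interpolation formula with nodes -1, 0, 3, 7:
  L_0(s) = s(s - 3)(s - 7) / -32
  L_1(s) = (s + 1)(s - 3)(s - 7) / 21
  L_2(s) = (s + 1)s(s - 7) / -48
  L_3(s) = (s + 1)s(s - 3) / 224
Then p(s) = -5/2·L_0(s) - 5/2·L_1(s) - 221/2·L_2(s) - 2805/2·L_3(s).
Expanding and collecting terms gives p(s) = -4s^3 - s^2 + 3s - 5/2.
Check: p(-1) = -5/2. ✓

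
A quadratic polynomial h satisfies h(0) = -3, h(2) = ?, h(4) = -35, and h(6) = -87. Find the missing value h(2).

On equispaced nodes a degree-2 polynomial has vanishing third forward difference, so
  - h(0) + 3·h(2) - 3·h(4) + h(6) = 0.
Substituting the known values and solving for h(2):
  3·h(2) = -21
  h(2) = -7.

-7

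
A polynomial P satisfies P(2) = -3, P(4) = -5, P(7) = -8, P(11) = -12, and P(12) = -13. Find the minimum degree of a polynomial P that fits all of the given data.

Divided differences on the nodes 2, 4, 7, 11, 12:
  order 0: -3  -5  -8  -12  -13
  order 1: -1  -1  -1  -1
  order 2: 0  0  0
  order 3: 0  0
  order 4: 0
The order-1 divided differences are all -1 (nonzero) and every higher order vanishes, so the data lies on a polynomial of degree exactly 1.

1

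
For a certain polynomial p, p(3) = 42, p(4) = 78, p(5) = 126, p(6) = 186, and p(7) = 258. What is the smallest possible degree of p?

Forward differences of the values at x = 3, 4, 5, 6, 7:
  p  : 42  78  126  186  258
  Δ  : 36  48  60  72
  Δ^2: 12  12  12
  Δ^3: 0  0
  Δ^4: 0
The second differences are constant (12) and nonzero, while all higher differences vanish, so the minimal degree is 2.

2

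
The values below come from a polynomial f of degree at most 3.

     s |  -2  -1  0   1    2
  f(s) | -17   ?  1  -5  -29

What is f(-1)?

-5

The 4 known points determine the degree-3 polynomial uniquely.
Write f(s) = as^3 + bs^2 + cs + d. Substituting each data point gives a linear system:
  -8a + 4b - 2c + d = -17
  d = 1
  a + b + c + d = -5
  8a + 4b + 2c + d = -29
Solving the system yields a = -1, b = -6, c = 1, d = 1.
So f(s) = -s^3 - 6s^2 + s + 1.
Then f(-1) = -5.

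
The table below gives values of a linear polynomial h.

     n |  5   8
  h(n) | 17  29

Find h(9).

Using the Lagrange interpolation formula with nodes 5, 8:
  L_0(n) = (n - 8) / -3
  L_1(n) = (n - 5) / 3
Then h(n) = 17·L_0(n) + 29·L_1(n).
Expanding and collecting terms gives h(n) = 4n - 3.
Evaluating at n = 9: h(9) = 33.

33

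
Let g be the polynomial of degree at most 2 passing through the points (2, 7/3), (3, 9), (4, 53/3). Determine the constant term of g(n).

-5

Write g(n) = an^2 + bn + c. Substituting each data point gives a linear system:
  4a + 2b + c = 7/3
  9a + 3b + c = 9
  16a + 4b + c = 53/3
Solving the system yields a = 1, b = 5/3, c = -5.
So g(n) = n^2 + (5/3)n - 5.
The constant term is -5.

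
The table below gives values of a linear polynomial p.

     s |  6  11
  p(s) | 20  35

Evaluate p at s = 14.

Using the Lagrange interpolation formula with nodes 6, 11:
  L_0(s) = (s - 11) / -5
  L_1(s) = (s - 6) / 5
Then p(s) = 20·L_0(s) + 35·L_1(s).
Expanding and collecting terms gives p(s) = 3s + 2.
Evaluating at s = 14: p(14) = 44.

44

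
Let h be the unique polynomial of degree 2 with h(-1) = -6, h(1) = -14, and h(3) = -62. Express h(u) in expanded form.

Write h(u) = au^2 + bu + c. Substituting each data point gives a linear system:
  a - b + c = -6
  a + b + c = -14
  9a + 3b + c = -62
Solving the system yields a = -5, b = -4, c = -5.
So h(u) = -5u^2 - 4u - 5.
Check: h(-1) = -6. ✓

h(u) = -5u^2 - 4u - 5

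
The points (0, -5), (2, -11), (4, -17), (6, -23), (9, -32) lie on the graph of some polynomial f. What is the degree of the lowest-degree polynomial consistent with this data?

Divided differences on the nodes 0, 2, 4, 6, 9:
  order 0: -5  -11  -17  -23  -32
  order 1: -3  -3  -3  -3
  order 2: 0  0  0
  order 3: 0  0
  order 4: 0
The order-1 divided differences are all -3 (nonzero) and every higher order vanishes, so the data lies on a polynomial of degree exactly 1.

1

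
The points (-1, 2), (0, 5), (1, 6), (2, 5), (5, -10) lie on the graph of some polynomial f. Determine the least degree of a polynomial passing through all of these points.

Divided differences on the nodes -1, 0, 1, 2, 5:
  order 0: 2  5  6  5  -10
  order 1: 3  1  -1  -5
  order 2: -1  -1  -1
  order 3: 0  0
  order 4: 0
The order-2 divided differences are all -1 (nonzero) and every higher order vanishes, so the data lies on a polynomial of degree exactly 2.

2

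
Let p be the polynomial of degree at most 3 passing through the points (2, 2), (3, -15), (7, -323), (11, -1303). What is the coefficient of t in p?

2

Write p(t) = at^3 + bt^2 + ct + d. Substituting each data point gives a linear system:
  8a + 4b + 2c + d = 2
  27a + 9b + 3c + d = -15
  343a + 49b + 7c + d = -323
  1331a + 121b + 11c + d = -1303
Solving the system yields a = -1, b = 0, c = 2, d = 6.
So p(t) = -t³ + 2t + 6.
The coefficient of t is 2.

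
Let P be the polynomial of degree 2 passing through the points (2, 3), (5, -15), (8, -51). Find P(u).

Write P(u) = au^2 + bu + c. Substituting each data point gives a linear system:
  4a + 2b + c = 3
  25a + 5b + c = -15
  64a + 8b + c = -51
Solving the system yields a = -1, b = 1, c = 5.
So P(u) = -u² + u + 5.
Check: P(2) = 3. ✓

P(u) = -u^2 + u + 5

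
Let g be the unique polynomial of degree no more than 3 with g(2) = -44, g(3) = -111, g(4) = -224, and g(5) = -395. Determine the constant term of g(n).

0

Write g(n) = an^3 + bn^2 + cn + d. Substituting each data point gives a linear system:
  8a + 4b + 2c + d = -44
  27a + 9b + 3c + d = -111
  64a + 16b + 4c + d = -224
  125a + 25b + 5c + d = -395
Solving the system yields a = -2, b = -5, c = -4, d = 0.
So g(n) = -2n^3 - 5n^2 - 4n.
The constant term is 0.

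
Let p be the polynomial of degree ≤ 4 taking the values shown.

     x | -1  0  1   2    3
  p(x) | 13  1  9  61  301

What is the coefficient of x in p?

4

Write p(x) = ax^4 + bx^3 + cx^2 + dx + e. Substituting each data point gives a linear system:
  a - b + c - d + e = 13
  e = 1
  a + b + c + d + e = 9
  16a + 8b + 4c + 2d + e = 61
  81a + 27b + 9c + 3d + e = 301
Solving the system yields a = 5, b = -6, c = 5, d = 4, e = 1.
So p(x) = 5x^4 - 6x^3 + 5x^2 + 4x + 1.
The coefficient of x is 4.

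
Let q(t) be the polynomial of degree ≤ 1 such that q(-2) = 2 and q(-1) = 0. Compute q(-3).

4

Using the Lagrange interpolation formula with nodes -2, -1:
  L_0(t) = (t + 1) / -1
  L_1(t) = (t + 2) / 1
Then q(t) = 2·L_0(t) + 0·L_1(t).
Expanding and collecting terms gives q(t) = -2t - 2.
Evaluating at t = -3: q(-3) = 4.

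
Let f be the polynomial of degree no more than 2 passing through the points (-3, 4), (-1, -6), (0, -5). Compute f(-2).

Write f(u) = au^2 + bu + c. Substituting each data point gives a linear system:
  9a - 3b + c = 4
  a - b + c = -6
  c = -5
Solving the system yields a = 2, b = 3, c = -5.
So f(u) = 2u^2 + 3u - 5.
Then f(-2) = -3.

-3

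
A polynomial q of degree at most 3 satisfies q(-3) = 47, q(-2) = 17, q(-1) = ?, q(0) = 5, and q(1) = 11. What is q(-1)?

5

On equispaced nodes a degree-3 polynomial has vanishing fourth forward difference, so
  q(-3) - 4·q(-2) + 6·q(-1) - 4·q(0) + q(1) = 0.
Substituting the known values and solving for q(-1):
  6·q(-1) = 30
  q(-1) = 5.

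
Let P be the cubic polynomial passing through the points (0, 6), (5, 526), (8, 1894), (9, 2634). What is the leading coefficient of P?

Write P(u) = au^3 + bu^2 + cu + d. Substituting each data point gives a linear system:
  d = 6
  125a + 25b + 5c + d = 526
  512a + 64b + 8c + d = 1894
  729a + 81b + 9c + d = 2634
Solving the system yields a = 3, b = 5, c = 4, d = 6.
So P(u) = 3u³ + 5u² + 4u + 6.
The leading coefficient is 3.

3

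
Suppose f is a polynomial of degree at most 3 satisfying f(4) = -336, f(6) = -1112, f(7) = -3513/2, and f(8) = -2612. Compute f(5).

-1297/2

Write f(x) = ax^3 + bx^2 + cx + d. Substituting each data point gives a linear system:
  64a + 16b + 4c + d = -336
  216a + 36b + 6c + d = -1112
  343a + 49b + 7c + d = -3513/2
  512a + 64b + 8c + d = -2612
Solving the system yields a = -5, b = -1/2, c = -3, d = 4.
So f(x) = -5x^3 - (1/2)x^2 - 3x + 4.
Then f(5) = -1297/2.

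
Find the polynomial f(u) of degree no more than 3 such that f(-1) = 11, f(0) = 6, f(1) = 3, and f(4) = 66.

f(u) = u^3 + u^2 - 5u + 6

Write f(u) = au^3 + bu^2 + cu + d. Substituting each data point gives a linear system:
  -a + b - c + d = 11
  d = 6
  a + b + c + d = 3
  64a + 16b + 4c + d = 66
Solving the system yields a = 1, b = 1, c = -5, d = 6.
So f(u) = u^3 + u^2 - 5u + 6.
Check: f(1) = 3. ✓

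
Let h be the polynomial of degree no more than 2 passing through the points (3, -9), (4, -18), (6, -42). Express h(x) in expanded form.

h(x) = -x^2 - 2x + 6

Using the Lagrange interpolation formula with nodes 3, 4, 6:
  L_0(x) = (x - 4)(x - 6) / 3
  L_1(x) = (x - 3)(x - 6) / -2
  L_2(x) = (x - 3)(x - 4) / 6
Then h(x) = -9·L_0(x) - 18·L_1(x) - 42·L_2(x).
Expanding and collecting terms gives h(x) = -x^2 - 2x + 6.
Check: h(6) = -42. ✓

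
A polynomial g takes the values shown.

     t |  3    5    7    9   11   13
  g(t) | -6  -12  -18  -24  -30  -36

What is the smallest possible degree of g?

1

Forward differences of the values at t = 3, 5, 7, 9, 11, 13:
  g  : -6  -12  -18  -24  -30  -36
  Δ  : -6  -6  -6  -6  -6
  Δ^2: 0  0  0  0
  Δ^3: 0  0  0
  Δ^4: 0  0
  Δ^5: 0
The first differences are constant (-6) and nonzero, while all higher differences vanish, so the minimal degree is 1.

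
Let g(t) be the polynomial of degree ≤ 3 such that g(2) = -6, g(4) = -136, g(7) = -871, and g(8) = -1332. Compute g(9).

-1931

Using the Lagrange interpolation formula with nodes 2, 4, 7, 8:
  L_0(t) = (t - 4)(t - 7)(t - 8) / -60
  L_1(t) = (t - 2)(t - 7)(t - 8) / 24
  L_2(t) = (t - 2)(t - 4)(t - 8) / -15
  L_3(t) = (t - 2)(t - 4)(t - 7) / 24
Then g(t) = -6·L_0(t) - 136·L_1(t) - 871·L_2(t) - 1332·L_3(t).
Expanding and collecting terms gives g(t) = -3t³ + 3t² + t + 4.
Evaluating at t = 9: g(9) = -1931.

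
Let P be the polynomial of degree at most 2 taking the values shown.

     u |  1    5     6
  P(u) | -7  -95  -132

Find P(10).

-340

Using the Lagrange interpolation formula with nodes 1, 5, 6:
  L_0(u) = (u - 5)(u - 6) / 20
  L_1(u) = (u - 1)(u - 6) / -4
  L_2(u) = (u - 1)(u - 5) / 5
Then P(u) = -7·L_0(u) - 95·L_1(u) - 132·L_2(u).
Expanding and collecting terms gives P(u) = -3u^2 - 4u.
Evaluating at u = 10: P(10) = -340.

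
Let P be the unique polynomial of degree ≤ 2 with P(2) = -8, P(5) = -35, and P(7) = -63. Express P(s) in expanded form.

Write P(s) = as^2 + bs + c. Substituting each data point gives a linear system:
  4a + 2b + c = -8
  25a + 5b + c = -35
  49a + 7b + c = -63
Solving the system yields a = -1, b = -2, c = 0.
So P(s) = -s^2 - 2s.
Check: P(2) = -8. ✓

P(s) = -s^2 - 2s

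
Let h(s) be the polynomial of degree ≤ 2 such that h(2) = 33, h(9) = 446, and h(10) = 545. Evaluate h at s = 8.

357

Using the Lagrange interpolation formula with nodes 2, 9, 10:
  L_0(s) = (s - 9)(s - 10) / 56
  L_1(s) = (s - 2)(s - 10) / -7
  L_2(s) = (s - 2)(s - 9) / 8
Then h(s) = 33·L_0(s) + 446·L_1(s) + 545·L_2(s).
Expanding and collecting terms gives h(s) = 5s^2 + 4s + 5.
Evaluating at s = 8: h(8) = 357.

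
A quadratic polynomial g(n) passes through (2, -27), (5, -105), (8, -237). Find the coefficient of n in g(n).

-5

Write g(n) = an^2 + bn + c. Substituting each data point gives a linear system:
  4a + 2b + c = -27
  25a + 5b + c = -105
  64a + 8b + c = -237
Solving the system yields a = -3, b = -5, c = -5.
So g(n) = -3n² - 5n - 5.
The coefficient of n is -5.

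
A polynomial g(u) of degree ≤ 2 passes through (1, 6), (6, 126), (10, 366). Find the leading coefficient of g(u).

4

Write g(u) = au^2 + bu + c. Substituting each data point gives a linear system:
  a + b + c = 6
  36a + 6b + c = 126
  100a + 10b + c = 366
Solving the system yields a = 4, b = -4, c = 6.
So g(u) = 4u^2 - 4u + 6.
The leading coefficient is 4.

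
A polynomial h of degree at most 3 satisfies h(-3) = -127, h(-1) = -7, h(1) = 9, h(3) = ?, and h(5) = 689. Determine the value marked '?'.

161

On equispaced nodes a degree-3 polynomial has vanishing fourth forward difference, so
  h(-3) - 4·h(-1) + 6·h(1) - 4·h(3) + h(5) = 0.
Substituting the known values and solving for h(3):
  -4·h(3) = -644
  h(3) = 161.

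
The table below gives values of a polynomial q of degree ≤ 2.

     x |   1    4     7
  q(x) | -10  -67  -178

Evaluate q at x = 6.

Using the Lagrange interpolation formula with nodes 1, 4, 7:
  L_0(x) = (x - 4)(x - 7) / 18
  L_1(x) = (x - 1)(x - 7) / -9
  L_2(x) = (x - 1)(x - 4) / 18
Then q(x) = -10·L_0(x) - 67·L_1(x) - 178·L_2(x).
Expanding and collecting terms gives q(x) = -3x² - 4x - 3.
Evaluating at x = 6: q(6) = -135.

-135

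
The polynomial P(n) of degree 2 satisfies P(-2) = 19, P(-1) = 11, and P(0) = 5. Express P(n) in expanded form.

Write P(n) = an^2 + bn + c. Substituting each data point gives a linear system:
  4a - 2b + c = 19
  a - b + c = 11
  c = 5
Solving the system yields a = 1, b = -5, c = 5.
So P(n) = n^2 - 5n + 5.
Check: P(-1) = 11. ✓

P(n) = n^2 - 5n + 5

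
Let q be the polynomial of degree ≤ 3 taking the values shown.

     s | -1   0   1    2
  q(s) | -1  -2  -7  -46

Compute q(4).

Forward differences of the values at s = -1, 0, 1, 2:
  q  : -1  -2  -7  -46
  Δ  : -1  -5  -39
  Δ^2: -4  -34
  Δ^3: -30
The third differences are constant, confirming degree 3.
Interpolating (Newton forward form) and evaluating at s = 4 gives q(4) = -346.

-346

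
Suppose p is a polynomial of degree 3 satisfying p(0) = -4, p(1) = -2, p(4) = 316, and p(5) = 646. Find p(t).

Write p(t) = at^3 + bt^2 + ct + d. Substituting each data point gives a linear system:
  d = -4
  a + b + c + d = -2
  64a + 16b + 4c + d = 316
  125a + 25b + 5c + d = 646
Solving the system yields a = 6, b = -4, c = 0, d = -4.
So p(t) = 6t^3 - 4t^2 - 4.
Check: p(4) = 316. ✓

p(t) = 6t^3 - 4t^2 - 4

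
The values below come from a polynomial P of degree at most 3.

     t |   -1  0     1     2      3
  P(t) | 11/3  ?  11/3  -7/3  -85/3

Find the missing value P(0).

5/3

On equispaced nodes a degree-3 polynomial has vanishing fourth forward difference, so
  P(-1) - 4·P(0) + 6·P(1) - 4·P(2) + P(3) = 0.
Substituting the known values and solving for P(0):
  -4·P(0) = -20/3
  P(0) = 5/3.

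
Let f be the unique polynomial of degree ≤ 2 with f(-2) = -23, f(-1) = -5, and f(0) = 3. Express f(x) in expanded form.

f(x) = -5x^2 + 3x + 3

Using the Lagrange interpolation formula with nodes -2, -1, 0:
  L_0(x) = (x + 1)x / 2
  L_1(x) = (x + 2)x / -1
  L_2(x) = (x + 2)(x + 1) / 2
Then f(x) = -23·L_0(x) - 5·L_1(x) + 3·L_2(x).
Expanding and collecting terms gives f(x) = -5x^2 + 3x + 3.
Check: f(-1) = -5. ✓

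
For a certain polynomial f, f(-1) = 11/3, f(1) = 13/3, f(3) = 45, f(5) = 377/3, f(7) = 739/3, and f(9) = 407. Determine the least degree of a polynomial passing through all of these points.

2

Forward differences of the values at x = -1, 1, 3, 5, 7, 9:
  f  : 11/3  13/3  45  377/3  739/3  407
  Δ  : 2/3  122/3  242/3  362/3  482/3
  Δ^2: 40  40  40  40
  Δ^3: 0  0  0
  Δ^4: 0  0
  Δ^5: 0
The second differences are constant (40) and nonzero, while all higher differences vanish, so the minimal degree is 2.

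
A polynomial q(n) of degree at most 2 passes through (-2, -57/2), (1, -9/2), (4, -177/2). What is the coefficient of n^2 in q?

Write q(n) = an^2 + bn + c. Substituting each data point gives a linear system:
  4a - 2b + c = -57/2
  a + b + c = -9/2
  16a + 4b + c = -177/2
Solving the system yields a = -6, b = 2, c = -1/2.
So q(n) = -6n^2 + 2n - 1/2.
The leading coefficient is -6.

-6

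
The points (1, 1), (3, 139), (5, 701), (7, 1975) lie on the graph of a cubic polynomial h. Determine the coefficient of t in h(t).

Write h(t) = at^3 + bt^2 + ct + d. Substituting each data point gives a linear system:
  a + b + c + d = 1
  27a + 9b + 3c + d = 139
  125a + 25b + 5c + d = 701
  343a + 49b + 7c + d = 1975
Solving the system yields a = 6, b = -1, c = -5, d = 1.
So h(t) = 6t^3 - t^2 - 5t + 1.
The coefficient of t is -5.

-5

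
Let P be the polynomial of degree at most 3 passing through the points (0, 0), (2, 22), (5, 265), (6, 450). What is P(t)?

P(t) = 2t^3 + 3t

Write P(t) = at^3 + bt^2 + ct + d. Substituting each data point gives a linear system:
  d = 0
  8a + 4b + 2c + d = 22
  125a + 25b + 5c + d = 265
  216a + 36b + 6c + d = 450
Solving the system yields a = 2, b = 0, c = 3, d = 0.
So P(t) = 2t^3 + 3t.
Check: P(0) = 0. ✓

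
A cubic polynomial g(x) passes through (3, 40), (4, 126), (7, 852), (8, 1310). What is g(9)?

1906

Using the Lagrange interpolation formula with nodes 3, 4, 7, 8:
  L_0(x) = (x - 4)(x - 7)(x - 8) / -20
  L_1(x) = (x - 3)(x - 7)(x - 8) / 12
  L_2(x) = (x - 3)(x - 4)(x - 8) / -12
  L_3(x) = (x - 3)(x - 4)(x - 7) / 20
Then g(x) = 40·L_0(x) + 126·L_1(x) + 852·L_2(x) + 1310·L_3(x).
Expanding and collecting terms gives g(x) = 3x^3 - 3x^2 - 4x - 2.
Evaluating at x = 9: g(9) = 1906.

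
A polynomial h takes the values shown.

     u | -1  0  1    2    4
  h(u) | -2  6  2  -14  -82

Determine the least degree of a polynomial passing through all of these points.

Divided differences on the nodes -1, 0, 1, 2, 4:
  order 0: -2  6  2  -14  -82
  order 1: 8  -4  -16  -34
  order 2: -6  -6  -6
  order 3: 0  0
  order 4: 0
The order-2 divided differences are all -6 (nonzero) and every higher order vanishes, so the data lies on a polynomial of degree exactly 2.

2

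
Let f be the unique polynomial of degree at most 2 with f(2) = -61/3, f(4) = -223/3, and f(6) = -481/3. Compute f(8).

Write f(n) = an^2 + bn + c. Substituting each data point gives a linear system:
  4a + 2b + c = -61/3
  16a + 4b + c = -223/3
  36a + 6b + c = -481/3
Solving the system yields a = -4, b = -3, c = 5/3.
So f(n) = -4n^2 - 3n + 5/3.
Then f(8) = -835/3.

-835/3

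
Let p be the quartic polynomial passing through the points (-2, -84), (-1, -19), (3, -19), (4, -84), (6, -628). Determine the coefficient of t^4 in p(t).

Write p(t) = at^4 + bt^3 + ct^2 + dt + e. Substituting each data point gives a linear system:
  16a - 8b + 4c - 2d + e = -84
  a - b + c - d + e = -19
  81a + 27b + 9c + 3d + e = -19
  256a + 64b + 16c + 4d + e = -84
  1296a + 216b + 36c + 6d + e = -628
Solving the system yields a = -1, b = 4, c = -6, d = 4, e = -4.
So p(t) = -t⁴ + 4t³ - 6t² + 4t - 4.
The leading coefficient is -1.

-1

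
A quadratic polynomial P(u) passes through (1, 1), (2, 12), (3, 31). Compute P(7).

187

Forward differences of the values at u = 1, 2, 3:
  P  : 1  12  31
  Δ  : 11  19
  Δ^2: 8
The second differences are constant, confirming degree 2.
Interpolating (Newton forward form) and evaluating at u = 7 gives P(7) = 187.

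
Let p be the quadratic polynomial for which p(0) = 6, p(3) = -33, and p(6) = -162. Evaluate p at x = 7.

-225

Write p(x) = ax^2 + bx + c. Substituting each data point gives a linear system:
  c = 6
  9a + 3b + c = -33
  36a + 6b + c = -162
Solving the system yields a = -5, b = 2, c = 6.
So p(x) = -5x² + 2x + 6.
Then p(7) = -225.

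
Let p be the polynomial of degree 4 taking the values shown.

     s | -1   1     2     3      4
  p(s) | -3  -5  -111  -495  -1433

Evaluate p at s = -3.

-201

Write p(s) = as^4 + bs^3 + cs^2 + ds + e. Substituting each data point gives a linear system:
  a - b + c - d + e = -3
  a + b + c + d + e = -5
  16a + 8b + 4c + 2d + e = -111
  81a + 27b + 9c + 3d + e = -495
  256a + 64b + 16c + 4d + e = -1433
Solving the system yields a = -4, b = -6, c = -3, d = 5, e = 3.
So p(s) = -4s⁴ - 6s³ - 3s² + 5s + 3.
Then p(-3) = -201.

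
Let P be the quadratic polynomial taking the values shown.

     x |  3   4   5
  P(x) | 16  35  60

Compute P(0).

Forward differences of the values at x = 3, 4, 5:
  P  : 16  35  60
  Δ  : 19  25
  Δ^2: 6
The second differences are constant, confirming degree 2.
Interpolating (Newton forward form) and evaluating at x = 0 gives P(0) = -5.

-5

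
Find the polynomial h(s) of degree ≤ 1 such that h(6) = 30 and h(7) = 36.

h(s) = 6s - 6

Using the Lagrange interpolation formula with nodes 6, 7:
  L_0(s) = (s - 7) / -1
  L_1(s) = (s - 6) / 1
Then h(s) = 30·L_0(s) + 36·L_1(s).
Expanding and collecting terms gives h(s) = 6s - 6.
Check: h(6) = 30. ✓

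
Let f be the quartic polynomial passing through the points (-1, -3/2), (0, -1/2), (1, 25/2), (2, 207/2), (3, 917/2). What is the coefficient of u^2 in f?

Write f(u) = au^4 + bu^3 + cu^2 + du + e. Substituting each data point gives a linear system:
  a - b + c - d + e = -3/2
  e = -1/2
  a + b + c + d + e = 25/2
  16a + 8b + 4c + 2d + e = 207/2
  81a + 27b + 9c + 3d + e = 917/2
Solving the system yields a = 5, b = 1, c = 1, d = 6, e = -1/2.
So f(u) = 5u^4 + u^3 + u^2 + 6u - 1/2.
The coefficient of u^2 is 1.

1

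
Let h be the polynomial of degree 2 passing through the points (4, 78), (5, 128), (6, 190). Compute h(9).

Using the Lagrange interpolation formula with nodes 4, 5, 6:
  L_0(t) = (t - 5)(t - 6) / 2
  L_1(t) = (t - 4)(t - 6) / -1
  L_2(t) = (t - 4)(t - 5) / 2
Then h(t) = 78·L_0(t) + 128·L_1(t) + 190·L_2(t).
Expanding and collecting terms gives h(t) = 6t² - 4t - 2.
Evaluating at t = 9: h(9) = 448.

448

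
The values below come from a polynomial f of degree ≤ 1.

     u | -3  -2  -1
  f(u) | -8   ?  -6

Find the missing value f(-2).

-7

On equispaced nodes a degree-1 polynomial has vanishing second forward difference, so
  f(-3) - 2·f(-2) + f(-1) = 0.
Substituting the known values and solving for f(-2):
  -2·f(-2) = 14
  f(-2) = -7.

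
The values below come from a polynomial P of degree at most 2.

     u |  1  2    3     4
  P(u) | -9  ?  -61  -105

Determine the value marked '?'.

On equispaced nodes a degree-2 polynomial has vanishing third forward difference, so
  - P(1) + 3·P(2) - 3·P(3) + P(4) = 0.
Substituting the known values and solving for P(2):
  3·P(2) = -87
  P(2) = -29.

-29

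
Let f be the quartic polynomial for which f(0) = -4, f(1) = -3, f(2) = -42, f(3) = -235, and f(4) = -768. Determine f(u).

f(u) = -3u^4 - u^3 + 4u^2 + u - 4

Write f(u) = au^4 + bu^3 + cu^2 + du + e. Substituting each data point gives a linear system:
  e = -4
  a + b + c + d + e = -3
  16a + 8b + 4c + 2d + e = -42
  81a + 27b + 9c + 3d + e = -235
  256a + 64b + 16c + 4d + e = -768
Solving the system yields a = -3, b = -1, c = 4, d = 1, e = -4.
So f(u) = -3u^4 - u^3 + 4u^2 + u - 4.
Check: f(3) = -235. ✓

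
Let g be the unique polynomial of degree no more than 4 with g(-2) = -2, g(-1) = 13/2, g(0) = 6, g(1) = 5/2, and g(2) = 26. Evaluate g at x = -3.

-3/2

Using the Lagrange interpolation formula with nodes -2, -1, 0, 1, 2:
  L_0(x) = (x + 1)x(x - 1)(x - 2) / 24
  L_1(x) = (x + 2)x(x - 1)(x - 2) / -6
  L_2(x) = (x + 2)(x + 1)(x - 1)(x - 2) / 4
  L_3(x) = (x + 2)(x + 1)x(x - 2) / -6
  L_4(x) = (x + 2)(x + 1)x(x - 1) / 24
Then g(x) = -2·L_0(x) + 13/2·L_1(x) + 6·L_2(x) + 5/2·L_3(x) + 26·L_4(x).
Expanding and collecting terms gives g(x) = x^4 + 3x^3 - (5/2)x^2 - 5x + 6.
Evaluating at x = -3: g(-3) = -3/2.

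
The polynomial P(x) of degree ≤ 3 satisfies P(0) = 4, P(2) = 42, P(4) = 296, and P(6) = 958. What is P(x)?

Using the Lagrange interpolation formula with nodes 0, 2, 4, 6:
  L_0(x) = (x - 2)(x - 4)(x - 6) / -48
  L_1(x) = x(x - 4)(x - 6) / 16
  L_2(x) = x(x - 2)(x - 6) / -16
  L_3(x) = x(x - 2)(x - 4) / 48
Then P(x) = 4·L_0(x) + 42·L_1(x) + 296·L_2(x) + 958·L_3(x).
Expanding and collecting terms gives P(x) = 4x^3 + 3x^2 - 3x + 4.
Check: P(4) = 296. ✓

P(x) = 4x^3 + 3x^2 - 3x + 4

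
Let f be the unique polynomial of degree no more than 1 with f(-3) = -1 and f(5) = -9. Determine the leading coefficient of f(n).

-1

Write f(n) = an + b. Substituting each data point gives a linear system:
  -3a + b = -1
  5a + b = -9
Solving the system yields a = -1, b = -4.
So f(n) = -n - 4.
The leading coefficient is -1.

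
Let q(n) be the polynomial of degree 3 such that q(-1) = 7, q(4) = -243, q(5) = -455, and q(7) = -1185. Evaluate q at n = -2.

21

Write q(n) = an^3 + bn^2 + cn + d. Substituting each data point gives a linear system:
  -a + b - c + d = 7
  64a + 16b + 4c + d = -243
  125a + 25b + 5c + d = -455
  343a + 49b + 7c + d = -1185
Solving the system yields a = -3, b = -3, c = -2, d = 5.
So q(n) = -3n³ - 3n² - 2n + 5.
Then q(-2) = 21.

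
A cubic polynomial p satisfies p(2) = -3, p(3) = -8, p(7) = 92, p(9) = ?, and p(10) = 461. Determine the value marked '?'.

The 4 known points determine the degree-3 polynomial uniquely.
Write p(u) = au^3 + bu^2 + cu + d. Substituting each data point gives a linear system:
  8a + 4b + 2c + d = -3
  27a + 9b + 3c + d = -8
  343a + 49b + 7c + d = 92
  1000a + 100b + 10c + d = 461
Solving the system yields a = 1, b = -6, c = 6, d = 1.
So p(u) = u³ - 6u² + 6u + 1.
Then p(9) = 298.

298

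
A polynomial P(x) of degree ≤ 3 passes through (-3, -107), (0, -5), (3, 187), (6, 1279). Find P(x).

Write P(x) = ax^3 + bx^2 + cx + d. Substituting each data point gives a linear system:
  -27a + 9b - 3c + d = -107
  d = -5
  27a + 9b + 3c + d = 187
  216a + 36b + 6c + d = 1279
Solving the system yields a = 5, b = 5, c = 4, d = -5.
So P(x) = 5x^3 + 5x^2 + 4x - 5.
Check: P(-3) = -107. ✓

P(x) = 5x^3 + 5x^2 + 4x - 5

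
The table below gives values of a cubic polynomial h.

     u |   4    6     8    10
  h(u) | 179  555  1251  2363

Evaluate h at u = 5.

333

Using the Lagrange interpolation formula with nodes 4, 6, 8, 10:
  L_0(u) = (u - 6)(u - 8)(u - 10) / -48
  L_1(u) = (u - 4)(u - 8)(u - 10) / 16
  L_2(u) = (u - 4)(u - 6)(u - 10) / -16
  L_3(u) = (u - 4)(u - 6)(u - 8) / 48
Then h(u) = 179·L_0(u) + 555·L_1(u) + 1251·L_2(u) + 2363·L_3(u).
Expanding and collecting terms gives h(u) = 2u^3 + 4u^2 - 4u + 3.
Evaluating at u = 5: h(5) = 333.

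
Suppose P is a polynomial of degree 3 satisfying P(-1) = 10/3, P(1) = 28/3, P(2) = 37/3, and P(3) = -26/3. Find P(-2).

109/3

Write P(t) = at^3 + bt^2 + ct + d. Substituting each data point gives a linear system:
  -a + b - c + d = 10/3
  a + b + c + d = 28/3
  8a + 4b + 2c + d = 37/3
  27a + 9b + 3c + d = -26/3
Solving the system yields a = -3, b = 6, c = 6, d = 1/3.
So P(t) = -3t³ + 6t² + 6t + 1/3.
Then P(-2) = 109/3.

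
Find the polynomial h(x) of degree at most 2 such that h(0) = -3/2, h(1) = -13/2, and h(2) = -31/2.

Write h(x) = ax^2 + bx + c. Substituting each data point gives a linear system:
  c = -3/2
  a + b + c = -13/2
  4a + 2b + c = -31/2
Solving the system yields a = -2, b = -3, c = -3/2.
So h(x) = -2x² - 3x - 3/2.
Check: h(1) = -13/2. ✓

h(x) = -2x^2 - 3x - 3/2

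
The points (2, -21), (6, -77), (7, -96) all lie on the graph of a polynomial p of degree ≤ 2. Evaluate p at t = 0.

-5

Write p(t) = at^2 + bt + c. Substituting each data point gives a linear system:
  4a + 2b + c = -21
  36a + 6b + c = -77
  49a + 7b + c = -96
Solving the system yields a = -1, b = -6, c = -5.
So p(t) = -t^2 - 6t - 5.
Then p(0) = -5.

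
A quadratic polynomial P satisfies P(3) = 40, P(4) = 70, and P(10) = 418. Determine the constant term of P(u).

Write P(u) = au^2 + bu + c. Substituting each data point gives a linear system:
  9a + 3b + c = 40
  16a + 4b + c = 70
  100a + 10b + c = 418
Solving the system yields a = 4, b = 2, c = -2.
So P(u) = 4u^2 + 2u - 2.
The constant term is -2.

-2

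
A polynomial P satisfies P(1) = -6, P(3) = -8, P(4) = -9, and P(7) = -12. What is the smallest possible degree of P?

1

Divided differences on the nodes 1, 3, 4, 7:
  order 0: -6  -8  -9  -12
  order 1: -1  -1  -1
  order 2: 0  0
  order 3: 0
The order-1 divided differences are all -1 (nonzero) and every higher order vanishes, so the data lies on a polynomial of degree exactly 1.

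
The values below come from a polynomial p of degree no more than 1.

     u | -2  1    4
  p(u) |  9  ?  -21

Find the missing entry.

-6

The 2 known points determine the degree-1 polynomial uniquely.
Write p(u) = au + b. Substituting each data point gives a linear system:
  -2a + b = 9
  4a + b = -21
Solving the system yields a = -5, b = -1.
So p(u) = -5u - 1.
Then p(1) = -6.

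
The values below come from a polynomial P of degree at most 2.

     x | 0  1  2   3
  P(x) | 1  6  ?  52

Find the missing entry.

23

On equispaced nodes a degree-2 polynomial has vanishing third forward difference, so
  - P(0) + 3·P(1) - 3·P(2) + P(3) = 0.
Substituting the known values and solving for P(2):
  -3·P(2) = -69
  P(2) = 23.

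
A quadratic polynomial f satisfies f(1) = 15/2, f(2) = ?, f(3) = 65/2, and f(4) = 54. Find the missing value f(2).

The 3 known points determine the degree-2 polynomial uniquely.
Write f(t) = at^2 + bt + c. Substituting each data point gives a linear system:
  a + b + c = 15/2
  9a + 3b + c = 65/2
  16a + 4b + c = 54
Solving the system yields a = 3, b = 1/2, c = 4.
So f(t) = 3t² + (1/2)t + 4.
Then f(2) = 17.

17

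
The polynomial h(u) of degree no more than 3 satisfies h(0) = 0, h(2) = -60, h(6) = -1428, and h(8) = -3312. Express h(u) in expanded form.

Write h(u) = au^3 + bu^2 + cu + d. Substituting each data point gives a linear system:
  d = 0
  8a + 4b + 2c + d = -60
  216a + 36b + 6c + d = -1428
  512a + 64b + 8c + d = -3312
Solving the system yields a = -6, b = -4, c = 2, d = 0.
So h(u) = -6u^3 - 4u^2 + 2u.
Check: h(0) = 0. ✓

h(u) = -6u^3 - 4u^2 + 2u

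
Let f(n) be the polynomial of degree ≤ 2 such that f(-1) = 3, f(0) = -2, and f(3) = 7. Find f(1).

Write f(n) = an^2 + bn + c. Substituting each data point gives a linear system:
  a - b + c = 3
  c = -2
  9a + 3b + c = 7
Solving the system yields a = 2, b = -3, c = -2.
So f(n) = 2n^2 - 3n - 2.
Then f(1) = -3.

-3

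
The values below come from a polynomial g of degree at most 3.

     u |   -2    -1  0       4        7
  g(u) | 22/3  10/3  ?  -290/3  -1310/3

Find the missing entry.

2

The 4 known points determine the degree-3 polynomial uniquely.
Write g(u) = au^3 + bu^2 + cu + d. Substituting each data point gives a linear system:
  -8a + 4b - 2c + d = 22/3
  -a + b - c + d = 10/3
  64a + 16b + 4c + d = -290/3
  343a + 49b + 7c + d = -1310/3
Solving the system yields a = -1, b = -5/3, c = -2, d = 2.
So g(u) = -u^3 - (5/3)u^2 - 2u + 2.
Then g(0) = 2.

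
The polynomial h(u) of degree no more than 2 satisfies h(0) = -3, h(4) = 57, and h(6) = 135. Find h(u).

h(u) = 4u^2 - u - 3

Using the Lagrange interpolation formula with nodes 0, 4, 6:
  L_0(u) = (u - 4)(u - 6) / 24
  L_1(u) = u(u - 6) / -8
  L_2(u) = u(u - 4) / 12
Then h(u) = -3·L_0(u) + 57·L_1(u) + 135·L_2(u).
Expanding and collecting terms gives h(u) = 4u² - u - 3.
Check: h(4) = 57. ✓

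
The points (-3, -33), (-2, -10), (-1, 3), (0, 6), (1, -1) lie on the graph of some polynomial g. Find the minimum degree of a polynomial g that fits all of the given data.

2

Forward differences of the values at t = -3, -2, -1, 0, 1:
  g  : -33  -10  3  6  -1
  Δ  : 23  13  3  -7
  Δ^2: -10  -10  -10
  Δ^3: 0  0
  Δ^4: 0
The second differences are constant (-10) and nonzero, while all higher differences vanish, so the minimal degree is 2.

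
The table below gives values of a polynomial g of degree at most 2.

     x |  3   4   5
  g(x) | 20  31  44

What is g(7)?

Using the Lagrange interpolation formula with nodes 3, 4, 5:
  L_0(x) = (x - 4)(x - 5) / 2
  L_1(x) = (x - 3)(x - 5) / -1
  L_2(x) = (x - 3)(x - 4) / 2
Then g(x) = 20·L_0(x) + 31·L_1(x) + 44·L_2(x).
Expanding and collecting terms gives g(x) = x^2 + 4x - 1.
Evaluating at x = 7: g(7) = 76.

76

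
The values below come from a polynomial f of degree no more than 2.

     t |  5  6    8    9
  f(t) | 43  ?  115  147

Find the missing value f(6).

The 3 known points determine the degree-2 polynomial uniquely.
Write f(t) = at^2 + bt + c. Substituting each data point gives a linear system:
  25a + 5b + c = 43
  64a + 8b + c = 115
  81a + 9b + c = 147
Solving the system yields a = 2, b = -2, c = 3.
So f(t) = 2t² - 2t + 3.
Then f(6) = 63.

63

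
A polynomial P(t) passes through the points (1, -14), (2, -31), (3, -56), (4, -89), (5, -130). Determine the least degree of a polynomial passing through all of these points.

Forward differences of the values at t = 1, 2, 3, 4, 5:
  P  : -14  -31  -56  -89  -130
  Δ  : -17  -25  -33  -41
  Δ^2: -8  -8  -8
  Δ^3: 0  0
  Δ^4: 0
The second differences are constant (-8) and nonzero, while all higher differences vanish, so the minimal degree is 2.

2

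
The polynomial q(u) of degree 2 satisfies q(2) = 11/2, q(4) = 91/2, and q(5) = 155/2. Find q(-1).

Write q(u) = au^2 + bu + c. Substituting each data point gives a linear system:
  4a + 2b + c = 11/2
  16a + 4b + c = 91/2
  25a + 5b + c = 155/2
Solving the system yields a = 4, b = -4, c = -5/2.
So q(u) = 4u^2 - 4u - 5/2.
Then q(-1) = 11/2.

11/2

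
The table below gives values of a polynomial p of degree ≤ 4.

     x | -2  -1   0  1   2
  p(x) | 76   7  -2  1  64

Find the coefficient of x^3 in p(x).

0

Write p(x) = ax^4 + bx^3 + cx^2 + dx + e. Substituting each data point gives a linear system:
  16a - 8b + 4c - 2d + e = 76
  a - b + c - d + e = 7
  e = -2
  a + b + c + d + e = 1
  16a + 8b + 4c + 2d + e = 64
Solving the system yields a = 4, b = 0, c = 2, d = -3, e = -2.
So p(x) = 4x^4 + 2x^2 - 3x - 2.
The coefficient of x^3 is 0.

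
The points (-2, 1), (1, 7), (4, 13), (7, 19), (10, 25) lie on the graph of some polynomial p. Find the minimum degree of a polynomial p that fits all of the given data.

Forward differences of the values at x = -2, 1, 4, 7, 10:
  p  : 1  7  13  19  25
  Δ  : 6  6  6  6
  Δ^2: 0  0  0
  Δ^3: 0  0
  Δ^4: 0
The first differences are constant (6) and nonzero, while all higher differences vanish, so the minimal degree is 1.

1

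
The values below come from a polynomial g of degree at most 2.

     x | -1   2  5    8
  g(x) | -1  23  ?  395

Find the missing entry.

155

On equispaced nodes a degree-2 polynomial has vanishing third forward difference, so
  - g(-1) + 3·g(2) - 3·g(5) + g(8) = 0.
Substituting the known values and solving for g(5):
  -3·g(5) = -465
  g(5) = 155.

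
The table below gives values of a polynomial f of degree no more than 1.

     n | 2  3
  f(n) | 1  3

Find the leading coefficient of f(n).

2

Write f(n) = an + b. Substituting each data point gives a linear system:
  2a + b = 1
  3a + b = 3
Solving the system yields a = 2, b = -3.
So f(n) = 2n - 3.
The leading coefficient is 2.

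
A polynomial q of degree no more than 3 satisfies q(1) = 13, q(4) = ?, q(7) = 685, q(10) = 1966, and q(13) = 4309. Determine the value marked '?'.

The 4 known points determine the degree-3 polynomial uniquely.
Write q(t) = at^3 + bt^2 + ct + d. Substituting each data point gives a linear system:
  a + b + c + d = 13
  343a + 49b + 7c + d = 685
  1000a + 100b + 10c + d = 1966
  2197a + 169b + 13c + d = 4309
Solving the system yields a = 2, b = -1, c = 6, d = 6.
So q(t) = 2t³ - t² + 6t + 6.
Then q(4) = 142.

142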